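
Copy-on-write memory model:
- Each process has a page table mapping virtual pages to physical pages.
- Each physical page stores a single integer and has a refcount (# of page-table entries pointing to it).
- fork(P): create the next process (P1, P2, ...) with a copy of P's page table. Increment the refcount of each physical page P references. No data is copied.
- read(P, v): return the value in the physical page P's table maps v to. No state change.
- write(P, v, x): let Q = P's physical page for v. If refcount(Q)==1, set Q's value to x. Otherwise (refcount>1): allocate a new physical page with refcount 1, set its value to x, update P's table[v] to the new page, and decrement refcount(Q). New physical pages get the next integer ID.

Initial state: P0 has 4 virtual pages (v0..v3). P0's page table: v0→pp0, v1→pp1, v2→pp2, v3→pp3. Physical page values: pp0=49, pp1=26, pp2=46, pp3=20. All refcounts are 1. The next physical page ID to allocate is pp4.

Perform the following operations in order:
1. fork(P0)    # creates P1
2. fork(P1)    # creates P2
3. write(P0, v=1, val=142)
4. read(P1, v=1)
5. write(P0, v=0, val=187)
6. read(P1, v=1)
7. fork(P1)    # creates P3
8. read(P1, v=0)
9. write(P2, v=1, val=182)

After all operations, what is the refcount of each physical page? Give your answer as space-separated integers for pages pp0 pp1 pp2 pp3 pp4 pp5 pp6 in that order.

Answer: 3 2 4 4 1 1 1

Derivation:
Op 1: fork(P0) -> P1. 4 ppages; refcounts: pp0:2 pp1:2 pp2:2 pp3:2
Op 2: fork(P1) -> P2. 4 ppages; refcounts: pp0:3 pp1:3 pp2:3 pp3:3
Op 3: write(P0, v1, 142). refcount(pp1)=3>1 -> COPY to pp4. 5 ppages; refcounts: pp0:3 pp1:2 pp2:3 pp3:3 pp4:1
Op 4: read(P1, v1) -> 26. No state change.
Op 5: write(P0, v0, 187). refcount(pp0)=3>1 -> COPY to pp5. 6 ppages; refcounts: pp0:2 pp1:2 pp2:3 pp3:3 pp4:1 pp5:1
Op 6: read(P1, v1) -> 26. No state change.
Op 7: fork(P1) -> P3. 6 ppages; refcounts: pp0:3 pp1:3 pp2:4 pp3:4 pp4:1 pp5:1
Op 8: read(P1, v0) -> 49. No state change.
Op 9: write(P2, v1, 182). refcount(pp1)=3>1 -> COPY to pp6. 7 ppages; refcounts: pp0:3 pp1:2 pp2:4 pp3:4 pp4:1 pp5:1 pp6:1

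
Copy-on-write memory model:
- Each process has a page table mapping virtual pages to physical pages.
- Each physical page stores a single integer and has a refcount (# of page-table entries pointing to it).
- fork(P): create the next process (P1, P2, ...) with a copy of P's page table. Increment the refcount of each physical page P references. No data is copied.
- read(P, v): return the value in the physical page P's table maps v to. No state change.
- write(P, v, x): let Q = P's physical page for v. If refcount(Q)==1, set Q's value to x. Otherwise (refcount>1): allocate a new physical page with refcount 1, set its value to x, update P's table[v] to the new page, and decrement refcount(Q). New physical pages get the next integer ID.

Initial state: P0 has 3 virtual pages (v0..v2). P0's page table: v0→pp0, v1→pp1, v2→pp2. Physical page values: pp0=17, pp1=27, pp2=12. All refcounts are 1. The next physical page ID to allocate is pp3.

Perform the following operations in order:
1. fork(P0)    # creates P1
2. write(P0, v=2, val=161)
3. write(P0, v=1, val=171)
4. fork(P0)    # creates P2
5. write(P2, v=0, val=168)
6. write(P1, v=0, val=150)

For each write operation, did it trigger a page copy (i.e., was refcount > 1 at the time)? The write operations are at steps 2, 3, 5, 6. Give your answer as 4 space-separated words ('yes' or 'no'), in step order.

Op 1: fork(P0) -> P1. 3 ppages; refcounts: pp0:2 pp1:2 pp2:2
Op 2: write(P0, v2, 161). refcount(pp2)=2>1 -> COPY to pp3. 4 ppages; refcounts: pp0:2 pp1:2 pp2:1 pp3:1
Op 3: write(P0, v1, 171). refcount(pp1)=2>1 -> COPY to pp4. 5 ppages; refcounts: pp0:2 pp1:1 pp2:1 pp3:1 pp4:1
Op 4: fork(P0) -> P2. 5 ppages; refcounts: pp0:3 pp1:1 pp2:1 pp3:2 pp4:2
Op 5: write(P2, v0, 168). refcount(pp0)=3>1 -> COPY to pp5. 6 ppages; refcounts: pp0:2 pp1:1 pp2:1 pp3:2 pp4:2 pp5:1
Op 6: write(P1, v0, 150). refcount(pp0)=2>1 -> COPY to pp6. 7 ppages; refcounts: pp0:1 pp1:1 pp2:1 pp3:2 pp4:2 pp5:1 pp6:1

yes yes yes yes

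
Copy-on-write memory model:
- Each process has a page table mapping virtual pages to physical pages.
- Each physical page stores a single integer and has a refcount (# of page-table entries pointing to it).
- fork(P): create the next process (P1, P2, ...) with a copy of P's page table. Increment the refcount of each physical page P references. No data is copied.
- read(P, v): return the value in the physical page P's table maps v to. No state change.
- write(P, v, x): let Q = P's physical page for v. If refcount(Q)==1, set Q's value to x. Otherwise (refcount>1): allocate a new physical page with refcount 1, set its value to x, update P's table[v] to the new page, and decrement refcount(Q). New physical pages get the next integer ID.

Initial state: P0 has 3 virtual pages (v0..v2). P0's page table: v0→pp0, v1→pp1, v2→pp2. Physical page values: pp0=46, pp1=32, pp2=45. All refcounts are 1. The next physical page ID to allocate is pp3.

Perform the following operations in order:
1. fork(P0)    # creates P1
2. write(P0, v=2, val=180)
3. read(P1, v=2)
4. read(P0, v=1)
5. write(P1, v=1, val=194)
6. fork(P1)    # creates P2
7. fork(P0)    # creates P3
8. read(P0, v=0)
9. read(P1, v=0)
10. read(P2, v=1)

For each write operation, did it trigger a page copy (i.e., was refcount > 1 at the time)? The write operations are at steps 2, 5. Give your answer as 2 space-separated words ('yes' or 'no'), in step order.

Op 1: fork(P0) -> P1. 3 ppages; refcounts: pp0:2 pp1:2 pp2:2
Op 2: write(P0, v2, 180). refcount(pp2)=2>1 -> COPY to pp3. 4 ppages; refcounts: pp0:2 pp1:2 pp2:1 pp3:1
Op 3: read(P1, v2) -> 45. No state change.
Op 4: read(P0, v1) -> 32. No state change.
Op 5: write(P1, v1, 194). refcount(pp1)=2>1 -> COPY to pp4. 5 ppages; refcounts: pp0:2 pp1:1 pp2:1 pp3:1 pp4:1
Op 6: fork(P1) -> P2. 5 ppages; refcounts: pp0:3 pp1:1 pp2:2 pp3:1 pp4:2
Op 7: fork(P0) -> P3. 5 ppages; refcounts: pp0:4 pp1:2 pp2:2 pp3:2 pp4:2
Op 8: read(P0, v0) -> 46. No state change.
Op 9: read(P1, v0) -> 46. No state change.
Op 10: read(P2, v1) -> 194. No state change.

yes yes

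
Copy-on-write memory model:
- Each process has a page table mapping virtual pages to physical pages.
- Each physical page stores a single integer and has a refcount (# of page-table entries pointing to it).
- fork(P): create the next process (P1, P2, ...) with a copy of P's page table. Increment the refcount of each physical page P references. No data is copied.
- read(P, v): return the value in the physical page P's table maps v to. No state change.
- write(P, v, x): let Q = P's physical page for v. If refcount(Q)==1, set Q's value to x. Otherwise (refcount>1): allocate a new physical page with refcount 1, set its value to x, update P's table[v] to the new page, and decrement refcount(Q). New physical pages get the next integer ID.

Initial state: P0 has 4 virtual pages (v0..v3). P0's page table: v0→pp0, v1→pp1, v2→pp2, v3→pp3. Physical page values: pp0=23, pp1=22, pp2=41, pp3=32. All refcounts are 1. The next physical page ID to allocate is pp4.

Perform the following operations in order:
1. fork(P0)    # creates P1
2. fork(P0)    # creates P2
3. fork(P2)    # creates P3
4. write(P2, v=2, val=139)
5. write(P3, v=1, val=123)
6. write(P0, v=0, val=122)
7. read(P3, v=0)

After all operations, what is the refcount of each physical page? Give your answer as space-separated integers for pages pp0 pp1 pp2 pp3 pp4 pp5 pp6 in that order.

Op 1: fork(P0) -> P1. 4 ppages; refcounts: pp0:2 pp1:2 pp2:2 pp3:2
Op 2: fork(P0) -> P2. 4 ppages; refcounts: pp0:3 pp1:3 pp2:3 pp3:3
Op 3: fork(P2) -> P3. 4 ppages; refcounts: pp0:4 pp1:4 pp2:4 pp3:4
Op 4: write(P2, v2, 139). refcount(pp2)=4>1 -> COPY to pp4. 5 ppages; refcounts: pp0:4 pp1:4 pp2:3 pp3:4 pp4:1
Op 5: write(P3, v1, 123). refcount(pp1)=4>1 -> COPY to pp5. 6 ppages; refcounts: pp0:4 pp1:3 pp2:3 pp3:4 pp4:1 pp5:1
Op 6: write(P0, v0, 122). refcount(pp0)=4>1 -> COPY to pp6. 7 ppages; refcounts: pp0:3 pp1:3 pp2:3 pp3:4 pp4:1 pp5:1 pp6:1
Op 7: read(P3, v0) -> 23. No state change.

Answer: 3 3 3 4 1 1 1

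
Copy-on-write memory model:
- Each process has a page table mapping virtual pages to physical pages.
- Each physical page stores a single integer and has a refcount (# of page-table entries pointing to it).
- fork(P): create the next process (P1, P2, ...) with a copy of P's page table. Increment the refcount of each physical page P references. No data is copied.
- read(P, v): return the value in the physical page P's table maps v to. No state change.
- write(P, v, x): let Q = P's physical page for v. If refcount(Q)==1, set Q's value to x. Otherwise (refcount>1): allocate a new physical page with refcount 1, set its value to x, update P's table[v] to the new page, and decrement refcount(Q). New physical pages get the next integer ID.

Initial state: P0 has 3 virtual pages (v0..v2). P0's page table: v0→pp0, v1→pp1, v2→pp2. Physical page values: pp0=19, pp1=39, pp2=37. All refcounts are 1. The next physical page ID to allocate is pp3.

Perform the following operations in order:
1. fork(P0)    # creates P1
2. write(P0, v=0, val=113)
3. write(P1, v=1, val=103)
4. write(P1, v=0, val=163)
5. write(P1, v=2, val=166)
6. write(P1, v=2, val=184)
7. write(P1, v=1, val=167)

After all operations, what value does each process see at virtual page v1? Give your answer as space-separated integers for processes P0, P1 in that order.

Answer: 39 167

Derivation:
Op 1: fork(P0) -> P1. 3 ppages; refcounts: pp0:2 pp1:2 pp2:2
Op 2: write(P0, v0, 113). refcount(pp0)=2>1 -> COPY to pp3. 4 ppages; refcounts: pp0:1 pp1:2 pp2:2 pp3:1
Op 3: write(P1, v1, 103). refcount(pp1)=2>1 -> COPY to pp4. 5 ppages; refcounts: pp0:1 pp1:1 pp2:2 pp3:1 pp4:1
Op 4: write(P1, v0, 163). refcount(pp0)=1 -> write in place. 5 ppages; refcounts: pp0:1 pp1:1 pp2:2 pp3:1 pp4:1
Op 5: write(P1, v2, 166). refcount(pp2)=2>1 -> COPY to pp5. 6 ppages; refcounts: pp0:1 pp1:1 pp2:1 pp3:1 pp4:1 pp5:1
Op 6: write(P1, v2, 184). refcount(pp5)=1 -> write in place. 6 ppages; refcounts: pp0:1 pp1:1 pp2:1 pp3:1 pp4:1 pp5:1
Op 7: write(P1, v1, 167). refcount(pp4)=1 -> write in place. 6 ppages; refcounts: pp0:1 pp1:1 pp2:1 pp3:1 pp4:1 pp5:1
P0: v1 -> pp1 = 39
P1: v1 -> pp4 = 167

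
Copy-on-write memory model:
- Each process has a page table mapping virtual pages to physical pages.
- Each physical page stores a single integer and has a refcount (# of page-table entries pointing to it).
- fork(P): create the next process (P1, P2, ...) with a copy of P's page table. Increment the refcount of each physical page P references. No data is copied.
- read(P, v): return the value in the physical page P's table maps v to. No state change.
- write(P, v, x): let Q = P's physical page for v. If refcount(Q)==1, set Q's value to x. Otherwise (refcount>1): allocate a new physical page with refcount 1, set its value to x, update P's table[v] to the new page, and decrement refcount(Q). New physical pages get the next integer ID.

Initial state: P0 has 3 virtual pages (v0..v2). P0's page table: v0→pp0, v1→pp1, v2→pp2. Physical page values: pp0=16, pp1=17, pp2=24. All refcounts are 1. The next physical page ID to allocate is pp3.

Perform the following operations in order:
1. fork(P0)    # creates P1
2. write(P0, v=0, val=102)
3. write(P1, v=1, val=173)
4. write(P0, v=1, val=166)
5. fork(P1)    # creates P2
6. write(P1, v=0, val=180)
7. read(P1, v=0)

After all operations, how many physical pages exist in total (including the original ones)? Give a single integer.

Op 1: fork(P0) -> P1. 3 ppages; refcounts: pp0:2 pp1:2 pp2:2
Op 2: write(P0, v0, 102). refcount(pp0)=2>1 -> COPY to pp3. 4 ppages; refcounts: pp0:1 pp1:2 pp2:2 pp3:1
Op 3: write(P1, v1, 173). refcount(pp1)=2>1 -> COPY to pp4. 5 ppages; refcounts: pp0:1 pp1:1 pp2:2 pp3:1 pp4:1
Op 4: write(P0, v1, 166). refcount(pp1)=1 -> write in place. 5 ppages; refcounts: pp0:1 pp1:1 pp2:2 pp3:1 pp4:1
Op 5: fork(P1) -> P2. 5 ppages; refcounts: pp0:2 pp1:1 pp2:3 pp3:1 pp4:2
Op 6: write(P1, v0, 180). refcount(pp0)=2>1 -> COPY to pp5. 6 ppages; refcounts: pp0:1 pp1:1 pp2:3 pp3:1 pp4:2 pp5:1
Op 7: read(P1, v0) -> 180. No state change.

Answer: 6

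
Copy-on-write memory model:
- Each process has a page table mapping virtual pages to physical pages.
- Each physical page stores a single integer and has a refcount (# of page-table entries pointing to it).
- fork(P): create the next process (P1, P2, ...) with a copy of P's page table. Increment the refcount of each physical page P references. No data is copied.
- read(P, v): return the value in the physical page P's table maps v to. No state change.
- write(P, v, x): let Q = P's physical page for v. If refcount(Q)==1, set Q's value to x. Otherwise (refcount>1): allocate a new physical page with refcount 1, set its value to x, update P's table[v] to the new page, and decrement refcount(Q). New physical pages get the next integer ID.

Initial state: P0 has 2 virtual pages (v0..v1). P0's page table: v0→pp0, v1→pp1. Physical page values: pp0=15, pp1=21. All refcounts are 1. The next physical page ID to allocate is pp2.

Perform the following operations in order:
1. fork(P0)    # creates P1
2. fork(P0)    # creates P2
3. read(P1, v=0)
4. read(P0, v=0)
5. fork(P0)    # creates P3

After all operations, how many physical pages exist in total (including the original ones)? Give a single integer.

Op 1: fork(P0) -> P1. 2 ppages; refcounts: pp0:2 pp1:2
Op 2: fork(P0) -> P2. 2 ppages; refcounts: pp0:3 pp1:3
Op 3: read(P1, v0) -> 15. No state change.
Op 4: read(P0, v0) -> 15. No state change.
Op 5: fork(P0) -> P3. 2 ppages; refcounts: pp0:4 pp1:4

Answer: 2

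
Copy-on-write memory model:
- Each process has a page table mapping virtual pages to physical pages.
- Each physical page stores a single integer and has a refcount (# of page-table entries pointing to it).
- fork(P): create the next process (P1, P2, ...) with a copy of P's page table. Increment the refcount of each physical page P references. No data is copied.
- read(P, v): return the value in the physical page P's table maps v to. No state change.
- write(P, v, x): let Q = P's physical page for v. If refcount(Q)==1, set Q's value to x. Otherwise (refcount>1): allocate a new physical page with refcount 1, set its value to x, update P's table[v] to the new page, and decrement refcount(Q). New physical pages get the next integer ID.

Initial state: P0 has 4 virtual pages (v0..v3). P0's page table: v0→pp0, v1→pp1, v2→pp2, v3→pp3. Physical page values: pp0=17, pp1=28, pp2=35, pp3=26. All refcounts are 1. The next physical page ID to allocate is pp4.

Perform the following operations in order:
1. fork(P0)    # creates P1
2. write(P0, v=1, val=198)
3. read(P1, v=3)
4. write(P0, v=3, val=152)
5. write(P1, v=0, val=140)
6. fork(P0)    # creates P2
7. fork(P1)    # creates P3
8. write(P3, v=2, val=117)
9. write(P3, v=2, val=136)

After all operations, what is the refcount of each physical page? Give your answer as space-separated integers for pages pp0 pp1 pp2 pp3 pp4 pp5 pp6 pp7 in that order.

Op 1: fork(P0) -> P1. 4 ppages; refcounts: pp0:2 pp1:2 pp2:2 pp3:2
Op 2: write(P0, v1, 198). refcount(pp1)=2>1 -> COPY to pp4. 5 ppages; refcounts: pp0:2 pp1:1 pp2:2 pp3:2 pp4:1
Op 3: read(P1, v3) -> 26. No state change.
Op 4: write(P0, v3, 152). refcount(pp3)=2>1 -> COPY to pp5. 6 ppages; refcounts: pp0:2 pp1:1 pp2:2 pp3:1 pp4:1 pp5:1
Op 5: write(P1, v0, 140). refcount(pp0)=2>1 -> COPY to pp6. 7 ppages; refcounts: pp0:1 pp1:1 pp2:2 pp3:1 pp4:1 pp5:1 pp6:1
Op 6: fork(P0) -> P2. 7 ppages; refcounts: pp0:2 pp1:1 pp2:3 pp3:1 pp4:2 pp5:2 pp6:1
Op 7: fork(P1) -> P3. 7 ppages; refcounts: pp0:2 pp1:2 pp2:4 pp3:2 pp4:2 pp5:2 pp6:2
Op 8: write(P3, v2, 117). refcount(pp2)=4>1 -> COPY to pp7. 8 ppages; refcounts: pp0:2 pp1:2 pp2:3 pp3:2 pp4:2 pp5:2 pp6:2 pp7:1
Op 9: write(P3, v2, 136). refcount(pp7)=1 -> write in place. 8 ppages; refcounts: pp0:2 pp1:2 pp2:3 pp3:2 pp4:2 pp5:2 pp6:2 pp7:1

Answer: 2 2 3 2 2 2 2 1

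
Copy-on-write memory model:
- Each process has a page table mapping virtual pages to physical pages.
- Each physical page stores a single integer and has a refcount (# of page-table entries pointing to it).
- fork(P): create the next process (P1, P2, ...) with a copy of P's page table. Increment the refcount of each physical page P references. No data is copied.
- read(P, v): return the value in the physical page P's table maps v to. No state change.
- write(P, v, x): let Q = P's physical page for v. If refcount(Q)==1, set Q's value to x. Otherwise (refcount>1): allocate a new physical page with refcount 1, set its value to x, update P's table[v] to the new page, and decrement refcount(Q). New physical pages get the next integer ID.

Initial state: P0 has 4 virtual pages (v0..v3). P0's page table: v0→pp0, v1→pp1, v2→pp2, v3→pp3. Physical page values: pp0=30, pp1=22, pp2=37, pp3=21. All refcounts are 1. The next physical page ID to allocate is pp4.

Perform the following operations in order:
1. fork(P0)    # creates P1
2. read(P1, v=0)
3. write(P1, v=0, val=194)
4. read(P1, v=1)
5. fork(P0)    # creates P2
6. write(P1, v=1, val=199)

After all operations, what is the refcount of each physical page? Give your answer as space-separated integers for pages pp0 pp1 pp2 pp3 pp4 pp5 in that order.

Answer: 2 2 3 3 1 1

Derivation:
Op 1: fork(P0) -> P1. 4 ppages; refcounts: pp0:2 pp1:2 pp2:2 pp3:2
Op 2: read(P1, v0) -> 30. No state change.
Op 3: write(P1, v0, 194). refcount(pp0)=2>1 -> COPY to pp4. 5 ppages; refcounts: pp0:1 pp1:2 pp2:2 pp3:2 pp4:1
Op 4: read(P1, v1) -> 22. No state change.
Op 5: fork(P0) -> P2. 5 ppages; refcounts: pp0:2 pp1:3 pp2:3 pp3:3 pp4:1
Op 6: write(P1, v1, 199). refcount(pp1)=3>1 -> COPY to pp5. 6 ppages; refcounts: pp0:2 pp1:2 pp2:3 pp3:3 pp4:1 pp5:1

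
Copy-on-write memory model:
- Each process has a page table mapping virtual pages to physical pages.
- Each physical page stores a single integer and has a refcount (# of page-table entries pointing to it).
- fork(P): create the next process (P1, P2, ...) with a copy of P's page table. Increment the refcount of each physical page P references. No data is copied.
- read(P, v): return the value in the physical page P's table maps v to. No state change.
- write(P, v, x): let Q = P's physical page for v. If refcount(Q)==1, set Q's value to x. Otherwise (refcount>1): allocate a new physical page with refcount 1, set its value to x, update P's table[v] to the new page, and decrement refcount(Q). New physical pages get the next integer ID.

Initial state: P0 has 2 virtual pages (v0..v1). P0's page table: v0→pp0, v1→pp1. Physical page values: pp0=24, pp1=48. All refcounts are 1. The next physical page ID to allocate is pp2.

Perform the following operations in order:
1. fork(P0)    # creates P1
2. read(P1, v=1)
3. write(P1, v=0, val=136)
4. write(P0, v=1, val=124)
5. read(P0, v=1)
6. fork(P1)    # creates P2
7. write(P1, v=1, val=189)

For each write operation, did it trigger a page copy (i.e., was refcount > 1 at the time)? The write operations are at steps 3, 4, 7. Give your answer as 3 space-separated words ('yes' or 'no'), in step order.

Op 1: fork(P0) -> P1. 2 ppages; refcounts: pp0:2 pp1:2
Op 2: read(P1, v1) -> 48. No state change.
Op 3: write(P1, v0, 136). refcount(pp0)=2>1 -> COPY to pp2. 3 ppages; refcounts: pp0:1 pp1:2 pp2:1
Op 4: write(P0, v1, 124). refcount(pp1)=2>1 -> COPY to pp3. 4 ppages; refcounts: pp0:1 pp1:1 pp2:1 pp3:1
Op 5: read(P0, v1) -> 124. No state change.
Op 6: fork(P1) -> P2. 4 ppages; refcounts: pp0:1 pp1:2 pp2:2 pp3:1
Op 7: write(P1, v1, 189). refcount(pp1)=2>1 -> COPY to pp4. 5 ppages; refcounts: pp0:1 pp1:1 pp2:2 pp3:1 pp4:1

yes yes yes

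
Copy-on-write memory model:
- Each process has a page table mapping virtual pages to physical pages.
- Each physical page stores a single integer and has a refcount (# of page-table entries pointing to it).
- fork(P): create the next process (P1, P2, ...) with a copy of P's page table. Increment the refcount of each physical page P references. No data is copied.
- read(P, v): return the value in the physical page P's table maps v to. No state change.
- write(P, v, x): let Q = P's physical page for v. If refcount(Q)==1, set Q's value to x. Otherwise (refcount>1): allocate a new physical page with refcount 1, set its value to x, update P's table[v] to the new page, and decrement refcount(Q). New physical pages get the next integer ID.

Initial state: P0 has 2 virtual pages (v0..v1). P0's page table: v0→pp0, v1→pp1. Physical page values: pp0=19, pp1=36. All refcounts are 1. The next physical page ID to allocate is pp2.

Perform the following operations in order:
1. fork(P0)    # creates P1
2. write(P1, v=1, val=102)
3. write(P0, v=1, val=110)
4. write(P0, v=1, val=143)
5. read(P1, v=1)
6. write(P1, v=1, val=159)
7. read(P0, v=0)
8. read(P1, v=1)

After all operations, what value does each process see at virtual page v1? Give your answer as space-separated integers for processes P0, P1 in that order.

Op 1: fork(P0) -> P1. 2 ppages; refcounts: pp0:2 pp1:2
Op 2: write(P1, v1, 102). refcount(pp1)=2>1 -> COPY to pp2. 3 ppages; refcounts: pp0:2 pp1:1 pp2:1
Op 3: write(P0, v1, 110). refcount(pp1)=1 -> write in place. 3 ppages; refcounts: pp0:2 pp1:1 pp2:1
Op 4: write(P0, v1, 143). refcount(pp1)=1 -> write in place. 3 ppages; refcounts: pp0:2 pp1:1 pp2:1
Op 5: read(P1, v1) -> 102. No state change.
Op 6: write(P1, v1, 159). refcount(pp2)=1 -> write in place. 3 ppages; refcounts: pp0:2 pp1:1 pp2:1
Op 7: read(P0, v0) -> 19. No state change.
Op 8: read(P1, v1) -> 159. No state change.
P0: v1 -> pp1 = 143
P1: v1 -> pp2 = 159

Answer: 143 159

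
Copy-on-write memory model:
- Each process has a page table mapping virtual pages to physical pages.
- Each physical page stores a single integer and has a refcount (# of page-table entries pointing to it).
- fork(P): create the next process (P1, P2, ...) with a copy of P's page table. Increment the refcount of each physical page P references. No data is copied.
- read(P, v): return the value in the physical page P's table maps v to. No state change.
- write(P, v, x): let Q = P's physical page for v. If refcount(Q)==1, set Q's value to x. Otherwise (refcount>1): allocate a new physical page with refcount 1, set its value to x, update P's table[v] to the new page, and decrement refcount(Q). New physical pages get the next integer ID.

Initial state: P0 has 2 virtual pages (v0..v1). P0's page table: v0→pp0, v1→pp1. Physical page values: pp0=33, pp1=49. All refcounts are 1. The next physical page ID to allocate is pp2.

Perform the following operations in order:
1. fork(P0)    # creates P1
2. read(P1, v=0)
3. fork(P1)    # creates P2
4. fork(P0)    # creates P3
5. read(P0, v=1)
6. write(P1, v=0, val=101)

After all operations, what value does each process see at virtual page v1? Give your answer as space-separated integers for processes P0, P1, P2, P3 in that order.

Answer: 49 49 49 49

Derivation:
Op 1: fork(P0) -> P1. 2 ppages; refcounts: pp0:2 pp1:2
Op 2: read(P1, v0) -> 33. No state change.
Op 3: fork(P1) -> P2. 2 ppages; refcounts: pp0:3 pp1:3
Op 4: fork(P0) -> P3. 2 ppages; refcounts: pp0:4 pp1:4
Op 5: read(P0, v1) -> 49. No state change.
Op 6: write(P1, v0, 101). refcount(pp0)=4>1 -> COPY to pp2. 3 ppages; refcounts: pp0:3 pp1:4 pp2:1
P0: v1 -> pp1 = 49
P1: v1 -> pp1 = 49
P2: v1 -> pp1 = 49
P3: v1 -> pp1 = 49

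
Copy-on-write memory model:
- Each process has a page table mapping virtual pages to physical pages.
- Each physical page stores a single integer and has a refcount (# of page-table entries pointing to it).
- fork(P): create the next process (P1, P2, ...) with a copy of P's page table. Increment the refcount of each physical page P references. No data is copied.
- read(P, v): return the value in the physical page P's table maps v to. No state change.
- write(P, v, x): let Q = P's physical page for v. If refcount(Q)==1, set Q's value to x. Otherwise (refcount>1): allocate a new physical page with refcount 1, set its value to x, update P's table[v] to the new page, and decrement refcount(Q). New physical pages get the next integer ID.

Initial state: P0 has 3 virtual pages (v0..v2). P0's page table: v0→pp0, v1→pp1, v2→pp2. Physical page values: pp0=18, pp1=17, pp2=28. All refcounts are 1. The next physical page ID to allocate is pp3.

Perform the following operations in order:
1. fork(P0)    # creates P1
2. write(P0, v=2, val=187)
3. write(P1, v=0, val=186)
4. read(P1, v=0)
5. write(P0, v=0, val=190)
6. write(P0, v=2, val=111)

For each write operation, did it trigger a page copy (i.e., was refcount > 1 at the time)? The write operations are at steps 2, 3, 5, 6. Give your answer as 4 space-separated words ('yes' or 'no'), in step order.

Op 1: fork(P0) -> P1. 3 ppages; refcounts: pp0:2 pp1:2 pp2:2
Op 2: write(P0, v2, 187). refcount(pp2)=2>1 -> COPY to pp3. 4 ppages; refcounts: pp0:2 pp1:2 pp2:1 pp3:1
Op 3: write(P1, v0, 186). refcount(pp0)=2>1 -> COPY to pp4. 5 ppages; refcounts: pp0:1 pp1:2 pp2:1 pp3:1 pp4:1
Op 4: read(P1, v0) -> 186. No state change.
Op 5: write(P0, v0, 190). refcount(pp0)=1 -> write in place. 5 ppages; refcounts: pp0:1 pp1:2 pp2:1 pp3:1 pp4:1
Op 6: write(P0, v2, 111). refcount(pp3)=1 -> write in place. 5 ppages; refcounts: pp0:1 pp1:2 pp2:1 pp3:1 pp4:1

yes yes no no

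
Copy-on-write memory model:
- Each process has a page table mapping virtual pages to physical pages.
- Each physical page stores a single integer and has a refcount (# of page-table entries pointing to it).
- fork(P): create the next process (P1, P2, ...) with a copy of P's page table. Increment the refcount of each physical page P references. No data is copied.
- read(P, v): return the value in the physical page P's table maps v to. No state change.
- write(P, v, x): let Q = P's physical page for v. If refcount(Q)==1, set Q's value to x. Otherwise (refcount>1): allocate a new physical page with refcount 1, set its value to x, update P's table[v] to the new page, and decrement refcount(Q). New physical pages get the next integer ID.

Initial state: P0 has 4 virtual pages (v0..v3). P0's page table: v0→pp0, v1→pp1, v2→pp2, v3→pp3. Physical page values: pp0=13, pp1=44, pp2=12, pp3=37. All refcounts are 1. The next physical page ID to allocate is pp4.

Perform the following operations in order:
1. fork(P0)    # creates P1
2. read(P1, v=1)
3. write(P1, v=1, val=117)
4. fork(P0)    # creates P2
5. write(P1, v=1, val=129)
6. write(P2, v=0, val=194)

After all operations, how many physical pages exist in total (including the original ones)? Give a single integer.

Op 1: fork(P0) -> P1. 4 ppages; refcounts: pp0:2 pp1:2 pp2:2 pp3:2
Op 2: read(P1, v1) -> 44. No state change.
Op 3: write(P1, v1, 117). refcount(pp1)=2>1 -> COPY to pp4. 5 ppages; refcounts: pp0:2 pp1:1 pp2:2 pp3:2 pp4:1
Op 4: fork(P0) -> P2. 5 ppages; refcounts: pp0:3 pp1:2 pp2:3 pp3:3 pp4:1
Op 5: write(P1, v1, 129). refcount(pp4)=1 -> write in place. 5 ppages; refcounts: pp0:3 pp1:2 pp2:3 pp3:3 pp4:1
Op 6: write(P2, v0, 194). refcount(pp0)=3>1 -> COPY to pp5. 6 ppages; refcounts: pp0:2 pp1:2 pp2:3 pp3:3 pp4:1 pp5:1

Answer: 6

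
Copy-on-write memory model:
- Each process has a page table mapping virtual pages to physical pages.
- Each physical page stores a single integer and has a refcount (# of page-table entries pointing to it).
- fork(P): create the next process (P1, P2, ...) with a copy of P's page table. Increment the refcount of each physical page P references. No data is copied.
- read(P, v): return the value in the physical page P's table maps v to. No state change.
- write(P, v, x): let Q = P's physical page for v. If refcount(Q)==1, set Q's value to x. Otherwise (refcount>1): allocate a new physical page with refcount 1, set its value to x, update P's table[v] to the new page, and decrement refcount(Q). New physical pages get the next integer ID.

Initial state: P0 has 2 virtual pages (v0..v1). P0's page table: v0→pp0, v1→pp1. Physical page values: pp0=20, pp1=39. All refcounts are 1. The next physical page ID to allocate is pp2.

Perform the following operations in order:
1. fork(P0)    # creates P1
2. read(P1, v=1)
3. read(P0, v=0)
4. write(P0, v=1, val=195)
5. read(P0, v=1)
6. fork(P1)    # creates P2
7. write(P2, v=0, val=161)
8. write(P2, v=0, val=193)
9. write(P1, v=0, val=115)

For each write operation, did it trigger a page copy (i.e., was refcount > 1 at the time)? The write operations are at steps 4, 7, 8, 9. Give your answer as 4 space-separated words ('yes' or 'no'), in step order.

Op 1: fork(P0) -> P1. 2 ppages; refcounts: pp0:2 pp1:2
Op 2: read(P1, v1) -> 39. No state change.
Op 3: read(P0, v0) -> 20. No state change.
Op 4: write(P0, v1, 195). refcount(pp1)=2>1 -> COPY to pp2. 3 ppages; refcounts: pp0:2 pp1:1 pp2:1
Op 5: read(P0, v1) -> 195. No state change.
Op 6: fork(P1) -> P2. 3 ppages; refcounts: pp0:3 pp1:2 pp2:1
Op 7: write(P2, v0, 161). refcount(pp0)=3>1 -> COPY to pp3. 4 ppages; refcounts: pp0:2 pp1:2 pp2:1 pp3:1
Op 8: write(P2, v0, 193). refcount(pp3)=1 -> write in place. 4 ppages; refcounts: pp0:2 pp1:2 pp2:1 pp3:1
Op 9: write(P1, v0, 115). refcount(pp0)=2>1 -> COPY to pp4. 5 ppages; refcounts: pp0:1 pp1:2 pp2:1 pp3:1 pp4:1

yes yes no yes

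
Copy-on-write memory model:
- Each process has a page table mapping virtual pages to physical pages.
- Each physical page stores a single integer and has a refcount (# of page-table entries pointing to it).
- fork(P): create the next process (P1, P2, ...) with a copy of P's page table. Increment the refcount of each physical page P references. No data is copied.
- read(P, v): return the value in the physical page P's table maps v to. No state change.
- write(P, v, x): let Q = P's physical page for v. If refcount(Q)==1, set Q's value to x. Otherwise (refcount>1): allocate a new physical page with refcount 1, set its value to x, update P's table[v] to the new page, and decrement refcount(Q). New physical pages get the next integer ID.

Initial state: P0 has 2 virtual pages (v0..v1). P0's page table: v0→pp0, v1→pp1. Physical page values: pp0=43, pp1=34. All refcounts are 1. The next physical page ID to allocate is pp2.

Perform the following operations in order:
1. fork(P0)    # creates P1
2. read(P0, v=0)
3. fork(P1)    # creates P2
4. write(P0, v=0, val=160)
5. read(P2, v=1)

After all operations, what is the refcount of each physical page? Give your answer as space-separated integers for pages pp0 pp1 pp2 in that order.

Answer: 2 3 1

Derivation:
Op 1: fork(P0) -> P1. 2 ppages; refcounts: pp0:2 pp1:2
Op 2: read(P0, v0) -> 43. No state change.
Op 3: fork(P1) -> P2. 2 ppages; refcounts: pp0:3 pp1:3
Op 4: write(P0, v0, 160). refcount(pp0)=3>1 -> COPY to pp2. 3 ppages; refcounts: pp0:2 pp1:3 pp2:1
Op 5: read(P2, v1) -> 34. No state change.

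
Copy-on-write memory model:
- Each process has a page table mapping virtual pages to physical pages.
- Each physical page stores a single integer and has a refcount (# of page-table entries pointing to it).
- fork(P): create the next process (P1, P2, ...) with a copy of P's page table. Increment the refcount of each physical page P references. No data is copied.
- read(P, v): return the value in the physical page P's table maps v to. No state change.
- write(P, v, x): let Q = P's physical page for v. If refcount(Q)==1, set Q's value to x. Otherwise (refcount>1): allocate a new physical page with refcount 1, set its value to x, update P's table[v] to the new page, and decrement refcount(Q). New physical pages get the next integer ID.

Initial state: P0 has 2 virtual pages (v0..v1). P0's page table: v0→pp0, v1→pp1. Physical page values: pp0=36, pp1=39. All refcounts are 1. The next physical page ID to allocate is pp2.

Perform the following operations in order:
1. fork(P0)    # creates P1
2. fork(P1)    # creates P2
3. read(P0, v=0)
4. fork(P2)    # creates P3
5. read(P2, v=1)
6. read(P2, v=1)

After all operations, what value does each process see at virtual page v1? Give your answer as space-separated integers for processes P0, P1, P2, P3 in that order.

Op 1: fork(P0) -> P1. 2 ppages; refcounts: pp0:2 pp1:2
Op 2: fork(P1) -> P2. 2 ppages; refcounts: pp0:3 pp1:3
Op 3: read(P0, v0) -> 36. No state change.
Op 4: fork(P2) -> P3. 2 ppages; refcounts: pp0:4 pp1:4
Op 5: read(P2, v1) -> 39. No state change.
Op 6: read(P2, v1) -> 39. No state change.
P0: v1 -> pp1 = 39
P1: v1 -> pp1 = 39
P2: v1 -> pp1 = 39
P3: v1 -> pp1 = 39

Answer: 39 39 39 39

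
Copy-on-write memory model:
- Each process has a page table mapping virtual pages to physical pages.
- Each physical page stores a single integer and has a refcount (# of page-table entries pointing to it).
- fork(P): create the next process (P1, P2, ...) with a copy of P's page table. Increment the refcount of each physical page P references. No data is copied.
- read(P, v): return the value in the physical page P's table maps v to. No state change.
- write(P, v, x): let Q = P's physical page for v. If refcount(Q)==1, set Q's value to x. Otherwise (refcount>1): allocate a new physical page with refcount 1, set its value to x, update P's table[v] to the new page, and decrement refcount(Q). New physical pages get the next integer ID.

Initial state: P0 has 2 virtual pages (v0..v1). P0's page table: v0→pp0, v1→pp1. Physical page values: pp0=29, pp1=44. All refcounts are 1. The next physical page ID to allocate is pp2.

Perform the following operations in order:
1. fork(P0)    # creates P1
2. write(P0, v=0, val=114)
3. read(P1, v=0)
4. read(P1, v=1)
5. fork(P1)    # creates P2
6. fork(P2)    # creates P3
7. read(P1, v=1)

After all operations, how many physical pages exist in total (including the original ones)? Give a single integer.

Op 1: fork(P0) -> P1. 2 ppages; refcounts: pp0:2 pp1:2
Op 2: write(P0, v0, 114). refcount(pp0)=2>1 -> COPY to pp2. 3 ppages; refcounts: pp0:1 pp1:2 pp2:1
Op 3: read(P1, v0) -> 29. No state change.
Op 4: read(P1, v1) -> 44. No state change.
Op 5: fork(P1) -> P2. 3 ppages; refcounts: pp0:2 pp1:3 pp2:1
Op 6: fork(P2) -> P3. 3 ppages; refcounts: pp0:3 pp1:4 pp2:1
Op 7: read(P1, v1) -> 44. No state change.

Answer: 3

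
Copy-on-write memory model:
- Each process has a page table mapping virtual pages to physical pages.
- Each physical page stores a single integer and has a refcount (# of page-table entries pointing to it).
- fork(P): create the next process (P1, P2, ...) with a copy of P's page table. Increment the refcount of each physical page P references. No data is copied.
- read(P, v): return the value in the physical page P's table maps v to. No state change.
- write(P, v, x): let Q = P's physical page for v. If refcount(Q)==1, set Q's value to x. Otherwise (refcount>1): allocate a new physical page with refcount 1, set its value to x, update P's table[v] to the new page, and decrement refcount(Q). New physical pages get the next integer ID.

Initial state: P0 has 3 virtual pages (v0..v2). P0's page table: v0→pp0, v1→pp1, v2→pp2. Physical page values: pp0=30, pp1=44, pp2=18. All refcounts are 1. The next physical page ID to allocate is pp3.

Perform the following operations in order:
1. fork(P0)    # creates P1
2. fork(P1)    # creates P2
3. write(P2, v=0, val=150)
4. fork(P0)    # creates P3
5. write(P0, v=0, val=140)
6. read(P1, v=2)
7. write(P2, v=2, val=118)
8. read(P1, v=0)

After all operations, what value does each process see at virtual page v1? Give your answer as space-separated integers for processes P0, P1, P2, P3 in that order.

Op 1: fork(P0) -> P1. 3 ppages; refcounts: pp0:2 pp1:2 pp2:2
Op 2: fork(P1) -> P2. 3 ppages; refcounts: pp0:3 pp1:3 pp2:3
Op 3: write(P2, v0, 150). refcount(pp0)=3>1 -> COPY to pp3. 4 ppages; refcounts: pp0:2 pp1:3 pp2:3 pp3:1
Op 4: fork(P0) -> P3. 4 ppages; refcounts: pp0:3 pp1:4 pp2:4 pp3:1
Op 5: write(P0, v0, 140). refcount(pp0)=3>1 -> COPY to pp4. 5 ppages; refcounts: pp0:2 pp1:4 pp2:4 pp3:1 pp4:1
Op 6: read(P1, v2) -> 18. No state change.
Op 7: write(P2, v2, 118). refcount(pp2)=4>1 -> COPY to pp5. 6 ppages; refcounts: pp0:2 pp1:4 pp2:3 pp3:1 pp4:1 pp5:1
Op 8: read(P1, v0) -> 30. No state change.
P0: v1 -> pp1 = 44
P1: v1 -> pp1 = 44
P2: v1 -> pp1 = 44
P3: v1 -> pp1 = 44

Answer: 44 44 44 44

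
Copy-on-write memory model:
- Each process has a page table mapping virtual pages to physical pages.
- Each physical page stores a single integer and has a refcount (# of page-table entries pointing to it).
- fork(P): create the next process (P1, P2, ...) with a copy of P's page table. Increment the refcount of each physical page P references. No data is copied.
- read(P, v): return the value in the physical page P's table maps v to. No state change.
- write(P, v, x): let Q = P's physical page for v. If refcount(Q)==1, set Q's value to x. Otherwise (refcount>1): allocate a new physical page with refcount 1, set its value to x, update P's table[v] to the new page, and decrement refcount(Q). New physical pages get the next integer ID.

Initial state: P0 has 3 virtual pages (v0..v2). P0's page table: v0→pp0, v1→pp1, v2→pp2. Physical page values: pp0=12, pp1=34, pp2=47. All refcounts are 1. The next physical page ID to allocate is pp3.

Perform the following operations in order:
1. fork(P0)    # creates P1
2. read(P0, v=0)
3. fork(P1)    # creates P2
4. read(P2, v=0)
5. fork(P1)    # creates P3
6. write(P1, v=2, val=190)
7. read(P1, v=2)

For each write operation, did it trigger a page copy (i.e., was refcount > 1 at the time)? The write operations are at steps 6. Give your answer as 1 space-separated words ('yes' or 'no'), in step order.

Op 1: fork(P0) -> P1. 3 ppages; refcounts: pp0:2 pp1:2 pp2:2
Op 2: read(P0, v0) -> 12. No state change.
Op 3: fork(P1) -> P2. 3 ppages; refcounts: pp0:3 pp1:3 pp2:3
Op 4: read(P2, v0) -> 12. No state change.
Op 5: fork(P1) -> P3. 3 ppages; refcounts: pp0:4 pp1:4 pp2:4
Op 6: write(P1, v2, 190). refcount(pp2)=4>1 -> COPY to pp3. 4 ppages; refcounts: pp0:4 pp1:4 pp2:3 pp3:1
Op 7: read(P1, v2) -> 190. No state change.

yes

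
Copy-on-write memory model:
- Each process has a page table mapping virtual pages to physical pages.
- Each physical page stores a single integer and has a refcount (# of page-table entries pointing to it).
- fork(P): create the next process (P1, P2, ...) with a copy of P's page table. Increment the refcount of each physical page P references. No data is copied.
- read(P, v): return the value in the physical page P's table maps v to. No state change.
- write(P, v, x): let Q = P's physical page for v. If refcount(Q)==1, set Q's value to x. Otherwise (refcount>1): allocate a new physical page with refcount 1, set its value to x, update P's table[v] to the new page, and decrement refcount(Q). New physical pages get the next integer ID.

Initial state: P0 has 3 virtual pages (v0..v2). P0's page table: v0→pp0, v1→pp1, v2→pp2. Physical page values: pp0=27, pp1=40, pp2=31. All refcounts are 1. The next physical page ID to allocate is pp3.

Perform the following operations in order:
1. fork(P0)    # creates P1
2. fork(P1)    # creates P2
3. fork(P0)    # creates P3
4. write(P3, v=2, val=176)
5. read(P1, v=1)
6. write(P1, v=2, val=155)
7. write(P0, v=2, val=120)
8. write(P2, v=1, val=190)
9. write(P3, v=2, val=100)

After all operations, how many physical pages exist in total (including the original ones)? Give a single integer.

Op 1: fork(P0) -> P1. 3 ppages; refcounts: pp0:2 pp1:2 pp2:2
Op 2: fork(P1) -> P2. 3 ppages; refcounts: pp0:3 pp1:3 pp2:3
Op 3: fork(P0) -> P3. 3 ppages; refcounts: pp0:4 pp1:4 pp2:4
Op 4: write(P3, v2, 176). refcount(pp2)=4>1 -> COPY to pp3. 4 ppages; refcounts: pp0:4 pp1:4 pp2:3 pp3:1
Op 5: read(P1, v1) -> 40. No state change.
Op 6: write(P1, v2, 155). refcount(pp2)=3>1 -> COPY to pp4. 5 ppages; refcounts: pp0:4 pp1:4 pp2:2 pp3:1 pp4:1
Op 7: write(P0, v2, 120). refcount(pp2)=2>1 -> COPY to pp5. 6 ppages; refcounts: pp0:4 pp1:4 pp2:1 pp3:1 pp4:1 pp5:1
Op 8: write(P2, v1, 190). refcount(pp1)=4>1 -> COPY to pp6. 7 ppages; refcounts: pp0:4 pp1:3 pp2:1 pp3:1 pp4:1 pp5:1 pp6:1
Op 9: write(P3, v2, 100). refcount(pp3)=1 -> write in place. 7 ppages; refcounts: pp0:4 pp1:3 pp2:1 pp3:1 pp4:1 pp5:1 pp6:1

Answer: 7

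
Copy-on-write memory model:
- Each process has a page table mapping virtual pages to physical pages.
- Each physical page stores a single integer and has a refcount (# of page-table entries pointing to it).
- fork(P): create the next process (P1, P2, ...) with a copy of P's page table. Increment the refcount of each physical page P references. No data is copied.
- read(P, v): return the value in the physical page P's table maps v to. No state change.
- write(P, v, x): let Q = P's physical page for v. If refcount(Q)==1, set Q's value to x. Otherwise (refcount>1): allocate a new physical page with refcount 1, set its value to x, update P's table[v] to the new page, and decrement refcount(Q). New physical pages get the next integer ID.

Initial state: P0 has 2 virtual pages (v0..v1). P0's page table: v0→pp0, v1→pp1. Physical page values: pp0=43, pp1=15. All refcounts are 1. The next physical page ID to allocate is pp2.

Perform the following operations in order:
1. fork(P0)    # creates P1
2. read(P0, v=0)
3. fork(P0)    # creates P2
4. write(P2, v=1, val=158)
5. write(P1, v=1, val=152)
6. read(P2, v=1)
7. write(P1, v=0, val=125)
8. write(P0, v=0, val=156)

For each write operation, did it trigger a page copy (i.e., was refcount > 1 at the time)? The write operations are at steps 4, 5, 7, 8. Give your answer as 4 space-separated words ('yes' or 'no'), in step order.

Op 1: fork(P0) -> P1. 2 ppages; refcounts: pp0:2 pp1:2
Op 2: read(P0, v0) -> 43. No state change.
Op 3: fork(P0) -> P2. 2 ppages; refcounts: pp0:3 pp1:3
Op 4: write(P2, v1, 158). refcount(pp1)=3>1 -> COPY to pp2. 3 ppages; refcounts: pp0:3 pp1:2 pp2:1
Op 5: write(P1, v1, 152). refcount(pp1)=2>1 -> COPY to pp3. 4 ppages; refcounts: pp0:3 pp1:1 pp2:1 pp3:1
Op 6: read(P2, v1) -> 158. No state change.
Op 7: write(P1, v0, 125). refcount(pp0)=3>1 -> COPY to pp4. 5 ppages; refcounts: pp0:2 pp1:1 pp2:1 pp3:1 pp4:1
Op 8: write(P0, v0, 156). refcount(pp0)=2>1 -> COPY to pp5. 6 ppages; refcounts: pp0:1 pp1:1 pp2:1 pp3:1 pp4:1 pp5:1

yes yes yes yes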